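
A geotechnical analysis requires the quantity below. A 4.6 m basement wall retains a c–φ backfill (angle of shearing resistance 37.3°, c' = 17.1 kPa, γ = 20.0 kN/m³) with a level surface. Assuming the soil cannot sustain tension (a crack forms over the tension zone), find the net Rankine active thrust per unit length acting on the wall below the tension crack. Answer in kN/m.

3.23 kN/m

K_a = 0.2453; √K_a = 0.4953.
Tension-crack depth z_c = 2c/(γ√K_a) = 2×17.1/(20.0×0.4953) = 3.452 m.
σ_a at base = K_a γ H − 2c√K_a = 0.2453×20.0×4.6 − 2×17.1×0.4953 = 5.631 kPa.
P_a = ½ × 5.631 × (H − z_c) = 0.5×5.631×1.148 = 3.231 kN/m.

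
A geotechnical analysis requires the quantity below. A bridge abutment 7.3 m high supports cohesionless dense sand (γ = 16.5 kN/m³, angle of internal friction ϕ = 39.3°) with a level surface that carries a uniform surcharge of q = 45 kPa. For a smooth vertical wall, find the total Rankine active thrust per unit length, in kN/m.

K_a = tan²(45° − φ/2) = 0.2245.
Soil triangle: ½ K_a γ H² = 0.5×0.2245×16.5×7.3² = 98.68 kN/m.
Surcharge rectangle: K_a q H = 0.2245×45×7.3 = 73.73 kN/m.
Total = 98.68 + 73.73 = 172.4 kN/m.

172 kN/m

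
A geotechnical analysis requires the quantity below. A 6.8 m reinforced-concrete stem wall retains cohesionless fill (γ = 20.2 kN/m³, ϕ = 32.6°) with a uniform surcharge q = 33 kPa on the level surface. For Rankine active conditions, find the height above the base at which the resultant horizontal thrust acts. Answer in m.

2.63 m

K_a = 0.2997.
Triangular part P₁ = ½K_aγH² = 140.0 at H/3 = 2.267 m; rectangular part P₂ = K_a q H = 67.26 at H/2 = 3.400 m.
ȳ = (P₁·2.267 + P₂·3.400)/(P₁+P₂) = 2.634 m.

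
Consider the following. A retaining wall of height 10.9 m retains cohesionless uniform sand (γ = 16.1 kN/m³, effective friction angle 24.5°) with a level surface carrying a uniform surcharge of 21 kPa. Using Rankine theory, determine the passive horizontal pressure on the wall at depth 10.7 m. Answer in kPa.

467 kPa

K_p = (1 + sin φ)/(1 − sin φ) = 2.417.
σ_v = γz + q = 16.1 × 10.7 + 21 = 193.3 kPa.
σ_h = K_p σ_v = 2.417 × 193.3 = 467.1 kPa.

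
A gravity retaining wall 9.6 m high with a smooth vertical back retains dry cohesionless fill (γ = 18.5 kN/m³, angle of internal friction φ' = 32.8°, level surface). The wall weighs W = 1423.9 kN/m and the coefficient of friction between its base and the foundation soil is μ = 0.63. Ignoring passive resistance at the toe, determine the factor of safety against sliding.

3.54

K_a = tan²(45° − 32.8°/2) = 0.2973.
P_a = ½K_aγH² = 0.5×0.2973×18.5×9.6² = 253.4 kN/m, acting at H/3 = 3.200 m above the base.
FS_sliding = μW / P_a = 0.63×1423.9 / 253.4 = 3.540.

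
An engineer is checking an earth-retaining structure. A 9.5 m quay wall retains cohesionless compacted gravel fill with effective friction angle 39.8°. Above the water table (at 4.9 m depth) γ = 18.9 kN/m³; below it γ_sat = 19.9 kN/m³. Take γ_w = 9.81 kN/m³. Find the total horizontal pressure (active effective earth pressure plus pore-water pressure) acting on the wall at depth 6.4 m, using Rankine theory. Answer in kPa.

38.4 kPa

K_a = (1 − sin φ)/(1 + sin φ) = 0.2194.
γ' = 19.9 − 9.81 = 10.09 kN/m³.
Effective vertical stress at 6.4 m: σ'_v = 18.9×4.9 + 10.09×1.50 = 107.7 kPa.
σ'_h = K_a σ'_v = 0.2194 × 107.7 = 23.64 kPa; u = γ_w × 1.50 = 14.71 kPa.
Total σ_h = 23.64 + 14.71 = 38.36 kPa.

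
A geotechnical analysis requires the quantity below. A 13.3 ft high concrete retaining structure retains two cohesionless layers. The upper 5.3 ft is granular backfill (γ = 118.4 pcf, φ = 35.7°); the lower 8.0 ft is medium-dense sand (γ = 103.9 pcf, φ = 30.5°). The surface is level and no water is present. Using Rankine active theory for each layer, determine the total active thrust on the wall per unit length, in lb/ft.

K_a1 = tan²(45°−35.7°/2) = 0.2630; K_a2 = tan²(45°−30.5°/2) = 0.3267.
Layer 1: σ at base = K_a1 γ₁ h₁ = 165.0 psf; P₁ = ½×165.0×5.3 = 437.3.
Layer 2: σ_v at top = γ₁h₁ = 627.5; σ_h top = K_a2×627.5 = 205.0; σ_h base = K_a2×(627.5+103.9×8.0) = 476.5.
P₂ = ½(205.0+476.5)×8.0 = 2726. Total P_a = 437.3+2726 = 3163 lb/ft.

3160 lb/ft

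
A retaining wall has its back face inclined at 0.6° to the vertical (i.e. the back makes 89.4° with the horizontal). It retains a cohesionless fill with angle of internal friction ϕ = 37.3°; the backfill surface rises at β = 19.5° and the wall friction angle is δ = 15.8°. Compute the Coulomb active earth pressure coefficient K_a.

0.290

K_a = sin²(α+φ) / [sin²α · sin(α−δ) · (1 + √{sin(φ+δ)sin(φ−β) / (sin(α−δ)sin(α+β))})²].
With α = 89.4°, φ = 37.3°, δ = 15.8°, β = 19.5°: K_a = 0.2905.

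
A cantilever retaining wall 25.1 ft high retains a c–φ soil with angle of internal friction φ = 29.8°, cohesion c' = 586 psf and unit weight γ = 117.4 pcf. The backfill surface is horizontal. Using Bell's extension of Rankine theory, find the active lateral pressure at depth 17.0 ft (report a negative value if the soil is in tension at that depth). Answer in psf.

-8.74 psf

K_a = (1 − sin φ)/(1 + sin φ) = 0.3360.
σ_a = K_a γ z − 2c√K_a = 0.3360×117.4×17.0 − 2×586×0.5797 = -8.739 psf.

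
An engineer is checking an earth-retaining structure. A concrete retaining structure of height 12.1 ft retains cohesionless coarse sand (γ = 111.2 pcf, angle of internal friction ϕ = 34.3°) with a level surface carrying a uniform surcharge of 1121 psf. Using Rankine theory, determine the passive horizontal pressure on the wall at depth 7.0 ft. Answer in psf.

6800 psf

K_p = (1 + sin φ)/(1 − sin φ) = 3.582.
σ_v = γz + q = 111.2 × 7.0 + 1121 = 1899 psf.
σ_h = K_p σ_v = 3.582 × 1899 = 6804 psf.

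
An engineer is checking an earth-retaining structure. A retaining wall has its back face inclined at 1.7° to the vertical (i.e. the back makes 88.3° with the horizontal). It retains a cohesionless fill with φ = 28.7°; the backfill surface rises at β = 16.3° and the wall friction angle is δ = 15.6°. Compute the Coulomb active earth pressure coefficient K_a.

0.423

K_a = sin²(α+φ) / [sin²α · sin(α−δ) · (1 + √{sin(φ+δ)sin(φ−β) / (sin(α−δ)sin(α+β))})²].
With α = 88.3°, φ = 28.7°, δ = 15.6°, β = 16.3°: K_a = 0.4229.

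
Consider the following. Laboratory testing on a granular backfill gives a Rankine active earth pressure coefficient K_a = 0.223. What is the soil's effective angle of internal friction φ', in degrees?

K_a = tan²(45° − φ/2) ⇒ 45° − φ/2 = arctan(√0.223) = 25.28°.
φ = 2(45° − 25.28°) = 39.44°.

39.4°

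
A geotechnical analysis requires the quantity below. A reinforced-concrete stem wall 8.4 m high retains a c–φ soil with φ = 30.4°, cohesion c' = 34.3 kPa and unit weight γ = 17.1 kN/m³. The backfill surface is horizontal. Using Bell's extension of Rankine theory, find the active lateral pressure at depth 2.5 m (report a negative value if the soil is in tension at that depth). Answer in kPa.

K_a = (1 − sin φ)/(1 + sin φ) = 0.3280.
σ_a = K_a γ z − 2c√K_a = 0.3280×17.1×2.5 − 2×34.3×0.5727 = -25.27 kPa.

-25.3 kPa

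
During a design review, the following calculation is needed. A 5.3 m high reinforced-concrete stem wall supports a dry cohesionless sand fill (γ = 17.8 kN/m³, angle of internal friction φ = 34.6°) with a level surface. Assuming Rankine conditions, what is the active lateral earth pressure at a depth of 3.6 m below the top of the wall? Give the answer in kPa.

17.7 kPa

K_a = (1 − sin φ)/(1 + sin φ) = 0.2756.
σ_h = K_a γ z = 0.2756 × 17.8 × 3.6 = 17.66 kPa.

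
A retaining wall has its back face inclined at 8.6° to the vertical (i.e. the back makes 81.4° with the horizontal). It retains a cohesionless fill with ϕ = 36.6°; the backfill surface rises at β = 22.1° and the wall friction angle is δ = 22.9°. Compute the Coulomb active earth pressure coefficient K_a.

K_a = sin²(α+φ) / [sin²α · sin(α−δ) · (1 + √{sin(φ+δ)sin(φ−β) / (sin(α−δ)sin(α+β))})²].
With α = 81.4°, φ = 36.6°, δ = 22.9°, β = 22.1°: K_a = 0.4101.

0.410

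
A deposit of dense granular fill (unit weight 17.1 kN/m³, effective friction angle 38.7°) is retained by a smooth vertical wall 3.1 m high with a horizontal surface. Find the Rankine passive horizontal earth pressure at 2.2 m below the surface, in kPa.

163 kPa

K_p = (1 + sin φ)/(1 − sin φ) = 4.337.
σ_h = K_p γ z = 4.337 × 17.1 × 2.2 = 163.1 kPa.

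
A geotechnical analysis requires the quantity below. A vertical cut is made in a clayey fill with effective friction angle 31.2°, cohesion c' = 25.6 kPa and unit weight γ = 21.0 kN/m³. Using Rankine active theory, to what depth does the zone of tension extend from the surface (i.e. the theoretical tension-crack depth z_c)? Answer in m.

K_a = tan²(45° − 31.2°/2) = 0.3175; √K_a = 0.5635.
The active pressure is zero where K_a γ z = 2c√K_a, so z_c = 2c/(γ√K_a) = 2×25.6/(21.0×0.5635) = 4.327 m.

4.33 m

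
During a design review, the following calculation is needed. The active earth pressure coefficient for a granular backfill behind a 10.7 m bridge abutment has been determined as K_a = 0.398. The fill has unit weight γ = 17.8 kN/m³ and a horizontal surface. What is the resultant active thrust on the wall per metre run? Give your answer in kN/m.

P = ½ K_a γ H² = 0.5 × 0.398 × 17.8 × 10.7² = 405.5 kN/m.

406 kN/m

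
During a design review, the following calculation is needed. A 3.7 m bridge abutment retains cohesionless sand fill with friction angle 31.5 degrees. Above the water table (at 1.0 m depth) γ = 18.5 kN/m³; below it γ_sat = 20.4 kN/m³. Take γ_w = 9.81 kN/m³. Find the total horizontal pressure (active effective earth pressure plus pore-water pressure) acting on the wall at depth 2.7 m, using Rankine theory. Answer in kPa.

K_a = (1 − sin φ)/(1 + sin φ) = 0.3136.
γ' = 20.4 − 9.81 = 10.59 kN/m³.
Effective vertical stress at 2.7 m: σ'_v = 18.5×1.0 + 10.59×1.70 = 36.50 kPa.
σ'_h = K_a σ'_v = 0.3136 × 36.50 = 11.45 kPa; u = γ_w × 1.70 = 16.68 kPa.
Total σ_h = 11.45 + 16.68 = 28.13 kPa.

28.1 kPa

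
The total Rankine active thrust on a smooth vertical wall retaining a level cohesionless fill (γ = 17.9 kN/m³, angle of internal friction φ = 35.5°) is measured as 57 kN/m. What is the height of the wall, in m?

K_a = 0.2653. P_a = ½ K_a γ H² ⇒ H = √(2P_a/(K_a γ)).
H = √(2×57/(0.2653×17.9)) = 4.900 m.

4.90 m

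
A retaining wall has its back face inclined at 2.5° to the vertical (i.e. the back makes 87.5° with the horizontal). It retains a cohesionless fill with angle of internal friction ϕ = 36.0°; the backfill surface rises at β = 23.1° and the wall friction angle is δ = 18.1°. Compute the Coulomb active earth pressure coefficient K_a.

0.352

K_a = sin²(α+φ) / [sin²α · sin(α−δ) · (1 + √{sin(φ+δ)sin(φ−β) / (sin(α−δ)sin(α+β))})²].
With α = 87.5°, φ = 36.0°, δ = 18.1°, β = 23.1°: K_a = 0.3519.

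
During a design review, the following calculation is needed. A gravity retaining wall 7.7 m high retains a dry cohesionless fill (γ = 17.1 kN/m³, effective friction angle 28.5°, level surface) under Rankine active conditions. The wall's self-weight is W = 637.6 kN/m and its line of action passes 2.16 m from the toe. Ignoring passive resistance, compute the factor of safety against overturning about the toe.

2.99

K_a = tan²(45° − 28.5°/2) = 0.3540.
P_a = ½K_aγH² = 0.5×0.3540×17.1×7.7² = 179.4 kN/m, acting at H/3 = 2.567 m above the base.
Overturning moment M_o = P_a × H/3 = 179.4 × 2.567 = 460.5.
Resisting moment M_r = W × 2.16 = 637.6 × 2.16 = 1377.
FS_overturning = M_r/M_o = 1377/460.5 = 2.990.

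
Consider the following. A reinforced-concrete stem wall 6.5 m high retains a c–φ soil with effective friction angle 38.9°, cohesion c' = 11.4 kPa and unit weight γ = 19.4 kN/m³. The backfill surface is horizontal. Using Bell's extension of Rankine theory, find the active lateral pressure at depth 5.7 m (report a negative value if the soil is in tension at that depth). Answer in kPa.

K_a = (1 − sin φ)/(1 + sin φ) = 0.2285.
σ_a = K_a γ z − 2c√K_a = 0.2285×19.4×5.7 − 2×11.4×0.4780 = 14.37 kPa.

14.4 kPa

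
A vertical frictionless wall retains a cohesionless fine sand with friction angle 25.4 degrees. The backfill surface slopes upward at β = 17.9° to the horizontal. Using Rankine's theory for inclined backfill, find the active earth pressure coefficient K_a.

K_a = cos β · (cos β − √(cos²β − cos²φ)) / (cos β + √(cos²β − cos²φ)).
cos β = 0.9516, cos φ = 0.9033, √(cos²β − cos²φ) = 0.2992.
K_a = 0.9516 × (0.9516 − 0.2992)/(0.9516 + 0.2992) = 0.4963.

0.496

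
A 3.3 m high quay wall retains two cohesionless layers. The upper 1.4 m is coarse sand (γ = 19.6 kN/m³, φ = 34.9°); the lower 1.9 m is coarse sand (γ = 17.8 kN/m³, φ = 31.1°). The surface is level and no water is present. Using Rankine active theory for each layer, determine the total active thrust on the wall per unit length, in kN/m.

K_a1 = tan²(45°−34.9°/2) = 0.2721; K_a2 = tan²(45°−31.1°/2) = 0.3188.
Layer 1: σ at base = K_a1 γ₁ h₁ = 7.468 kPa; P₁ = ½×7.468×1.4 = 5.227.
Layer 2: σ_v at top = γ₁h₁ = 27.44; σ_h top = K_a2×27.44 = 8.748; σ_h base = K_a2×(27.44+17.8×1.9) = 19.53.
P₂ = ½(8.748+19.53)×1.9 = 26.86. Total P_a = 5.227+26.86 = 32.09 kN/m.

32.1 kN/m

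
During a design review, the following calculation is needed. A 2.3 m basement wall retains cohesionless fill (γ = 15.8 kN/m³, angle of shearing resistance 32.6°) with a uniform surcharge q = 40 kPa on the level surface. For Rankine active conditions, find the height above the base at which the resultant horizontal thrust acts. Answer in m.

1.03 m

K_a = 0.2997.
Triangular part P₁ = ½K_aγH² = 12.53 at H/3 = 0.7667 m; rectangular part P₂ = K_a q H = 27.58 at H/2 = 1.150 m.
ȳ = (P₁·0.7667 + P₂·1.150)/(P₁+P₂) = 1.030 m.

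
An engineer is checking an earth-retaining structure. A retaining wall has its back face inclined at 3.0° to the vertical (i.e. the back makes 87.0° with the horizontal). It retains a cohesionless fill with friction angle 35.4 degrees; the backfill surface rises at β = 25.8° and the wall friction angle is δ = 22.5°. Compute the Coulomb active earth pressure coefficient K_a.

0.397

K_a = sin²(α+φ) / [sin²α · sin(α−δ) · (1 + √{sin(φ+δ)sin(φ−β) / (sin(α−δ)sin(α+β))})²].
With α = 87.0°, φ = 35.4°, δ = 22.5°, β = 25.8°: K_a = 0.3972.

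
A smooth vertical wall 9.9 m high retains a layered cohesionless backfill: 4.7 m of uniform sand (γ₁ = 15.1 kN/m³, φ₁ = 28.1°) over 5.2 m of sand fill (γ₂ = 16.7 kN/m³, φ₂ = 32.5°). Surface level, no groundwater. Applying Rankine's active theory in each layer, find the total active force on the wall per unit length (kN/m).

K_a1 = tan²(45°−28.1°/2) = 0.3596; K_a2 = tan²(45°−32.5°/2) = 0.3010.
Layer 1: σ at base = K_a1 γ₁ h₁ = 25.52 kPa; P₁ = ½×25.52×4.7 = 59.98.
Layer 2: σ_v at top = γ₁h₁ = 70.97; σ_h top = K_a2×70.97 = 21.36; σ_h base = K_a2×(70.97+16.7×5.2) = 47.50.
P₂ = ½(21.36+47.50)×5.2 = 179.0. Total P_a = 59.98+179.0 = 239.0 kN/m.

239 kN/m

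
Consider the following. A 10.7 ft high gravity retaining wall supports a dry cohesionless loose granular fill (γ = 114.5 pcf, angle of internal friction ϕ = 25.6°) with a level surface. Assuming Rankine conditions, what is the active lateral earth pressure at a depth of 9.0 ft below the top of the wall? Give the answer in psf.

K_a = (1 − sin φ)/(1 + sin φ) = 0.3966.
σ_h = K_a γ z = 0.3966 × 114.5 × 9.0 = 408.7 psf.

409 psf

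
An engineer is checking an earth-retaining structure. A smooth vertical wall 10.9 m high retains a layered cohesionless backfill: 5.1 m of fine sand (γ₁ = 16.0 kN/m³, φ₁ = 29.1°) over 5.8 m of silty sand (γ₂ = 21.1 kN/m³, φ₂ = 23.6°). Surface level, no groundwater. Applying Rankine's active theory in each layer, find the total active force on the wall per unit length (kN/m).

K_a1 = tan²(45°−29.1°/2) = 0.3456; K_a2 = tan²(45°−23.6°/2) = 0.4282.
Layer 1: σ at base = K_a1 γ₁ h₁ = 28.20 kPa; P₁ = ½×28.20×5.1 = 71.91.
Layer 2: σ_v at top = γ₁h₁ = 81.60; σ_h top = K_a2×81.60 = 34.94; σ_h base = K_a2×(81.60+21.1×5.8) = 87.35.
P₂ = ½(34.94+87.35)×5.8 = 354.6. Total P_a = 71.91+354.6 = 426.6 kN/m.

427 kN/m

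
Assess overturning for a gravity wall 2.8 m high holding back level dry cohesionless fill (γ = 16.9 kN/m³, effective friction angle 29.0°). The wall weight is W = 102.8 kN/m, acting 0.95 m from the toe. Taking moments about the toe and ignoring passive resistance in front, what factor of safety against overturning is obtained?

4.55

K_a = tan²(45° − 29.0°/2) = 0.3470.
P_a = ½K_aγH² = 0.5×0.3470×16.9×2.8² = 22.99 kN/m, acting at H/3 = 0.9333 m above the base.
Overturning moment M_o = P_a × H/3 = 22.99 × 0.9333 = 21.45.
Resisting moment M_r = W × 0.95 = 102.8 × 0.95 = 97.66.
FS_overturning = M_r/M_o = 97.66/21.45 = 4.552.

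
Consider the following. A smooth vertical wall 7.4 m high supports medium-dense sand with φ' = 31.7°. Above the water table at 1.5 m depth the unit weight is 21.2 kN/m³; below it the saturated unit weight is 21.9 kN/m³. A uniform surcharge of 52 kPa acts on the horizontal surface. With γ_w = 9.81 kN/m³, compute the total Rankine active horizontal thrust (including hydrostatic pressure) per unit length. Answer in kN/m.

K_a = tan²(45° − φ/2) = 0.3111.
γ' = 21.9 − 9.81 = 12.09 kN/m³. h₂ = H − d_w = 5.9 m.
σ'_h: at surface K_a·q = 16.18; at WT K_a(q+γd_w) = 26.07; at base K_a(q+γd_w+γ'h₂) = 48.26 kPa.
P₁ = ½(16.18+26.07)×1.5 = 31.68; P₂ = ½(26.07+48.26)×5.9 = 219.3; P_w = ½γ_w h₂² = 170.7.
Total = 31.68+219.3+170.7 = 421.7 kN/m.

422 kN/m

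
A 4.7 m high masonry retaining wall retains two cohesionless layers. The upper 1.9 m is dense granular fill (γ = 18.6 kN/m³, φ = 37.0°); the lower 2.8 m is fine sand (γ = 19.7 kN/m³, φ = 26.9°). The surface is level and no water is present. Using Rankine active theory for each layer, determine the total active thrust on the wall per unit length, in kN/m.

74.8 kN/m

K_a1 = tan²(45°−37.0°/2) = 0.2486; K_a2 = tan²(45°−26.9°/2) = 0.3770.
Layer 1: σ at base = K_a1 γ₁ h₁ = 8.785 kPa; P₁ = ½×8.785×1.9 = 8.346.
Layer 2: σ_v at top = γ₁h₁ = 35.34; σ_h top = K_a2×35.34 = 13.32; σ_h base = K_a2×(35.34+19.7×2.8) = 34.12.
P₂ = ½(13.32+34.12)×2.8 = 66.42. Total P_a = 8.346+66.42 = 74.76 kN/m.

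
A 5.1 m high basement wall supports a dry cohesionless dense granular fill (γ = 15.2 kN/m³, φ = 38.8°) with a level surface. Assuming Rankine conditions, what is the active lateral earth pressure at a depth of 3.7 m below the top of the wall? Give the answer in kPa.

K_a = (1 − sin φ)/(1 + sin φ) = 0.2296.
σ_h = K_a γ z = 0.2296 × 15.2 × 3.7 = 12.91 kPa.

12.9 kPa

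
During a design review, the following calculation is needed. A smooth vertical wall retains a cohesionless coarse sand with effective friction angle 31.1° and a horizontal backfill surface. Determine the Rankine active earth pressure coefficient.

K_a = (1 − sin φ)/(1 + sin φ) = (1 − sin 31.1°)/(1 + sin 31.1°) = 0.3188.

0.319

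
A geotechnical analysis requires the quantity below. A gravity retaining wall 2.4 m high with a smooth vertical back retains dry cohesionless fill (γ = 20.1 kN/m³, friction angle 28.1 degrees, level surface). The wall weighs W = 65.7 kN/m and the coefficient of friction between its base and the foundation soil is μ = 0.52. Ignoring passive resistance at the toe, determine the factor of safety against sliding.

K_a = tan²(45° − 28.1°/2) = 0.3596.
P_a = ½K_aγH² = 0.5×0.3596×20.1×2.4² = 20.82 kN/m, acting at H/3 = 0.8000 m above the base.
FS_sliding = μW / P_a = 0.52×65.7 / 20.82 = 1.641.

1.64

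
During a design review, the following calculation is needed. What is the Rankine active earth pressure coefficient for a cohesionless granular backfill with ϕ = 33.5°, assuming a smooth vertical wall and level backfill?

K_a = (1 − sin φ)/(1 + sin φ) = (1 − sin 33.5°)/(1 + sin 33.5°) = 0.2887.

0.289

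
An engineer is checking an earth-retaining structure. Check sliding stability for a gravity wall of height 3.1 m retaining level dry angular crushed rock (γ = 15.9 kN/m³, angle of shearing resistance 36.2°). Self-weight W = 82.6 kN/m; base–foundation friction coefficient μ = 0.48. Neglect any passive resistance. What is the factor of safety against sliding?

K_a = tan²(45° − 36.2°/2) = 0.2574.
P_a = ½K_aγH² = 0.5×0.2574×15.9×3.1² = 19.66 kN/m, acting at H/3 = 1.033 m above the base.
FS_sliding = μW / P_a = 0.48×82.6 / 19.66 = 2.016.

2.02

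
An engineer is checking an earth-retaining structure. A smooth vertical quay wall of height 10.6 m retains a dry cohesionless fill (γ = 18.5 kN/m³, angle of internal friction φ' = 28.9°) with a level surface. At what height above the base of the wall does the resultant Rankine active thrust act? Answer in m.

3.53 m

K_a = 0.3484.
The pressure distribution is triangular, so the resultant acts at H/3 above the base = 10.6/3 = 3.533 m.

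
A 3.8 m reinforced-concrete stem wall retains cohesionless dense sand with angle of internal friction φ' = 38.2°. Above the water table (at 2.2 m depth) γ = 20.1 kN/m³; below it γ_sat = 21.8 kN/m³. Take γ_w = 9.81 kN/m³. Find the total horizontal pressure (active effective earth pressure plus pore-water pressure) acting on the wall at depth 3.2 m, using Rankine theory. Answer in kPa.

23.1 kPa

K_a = (1 − sin φ)/(1 + sin φ) = 0.2358.
γ' = 21.8 − 9.81 = 11.99 kN/m³.
Effective vertical stress at 3.2 m: σ'_v = 20.1×2.2 + 11.99×1.00 = 56.21 kPa.
σ'_h = K_a σ'_v = 0.2358 × 56.21 = 13.25 kPa; u = γ_w × 1.00 = 9.810 kPa.
Total σ_h = 13.25 + 9.810 = 23.06 kPa.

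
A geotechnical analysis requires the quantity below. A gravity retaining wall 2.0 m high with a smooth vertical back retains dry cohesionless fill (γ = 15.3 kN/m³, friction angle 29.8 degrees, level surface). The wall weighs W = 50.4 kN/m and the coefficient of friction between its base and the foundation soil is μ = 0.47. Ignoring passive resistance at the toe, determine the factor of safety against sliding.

2.30

K_a = tan²(45° − 29.8°/2) = 0.3360.
P_a = ½K_aγH² = 0.5×0.3360×15.3×2.0² = 10.28 kN/m, acting at H/3 = 0.6667 m above the base.
FS_sliding = μW / P_a = 0.47×50.4 / 10.28 = 2.304.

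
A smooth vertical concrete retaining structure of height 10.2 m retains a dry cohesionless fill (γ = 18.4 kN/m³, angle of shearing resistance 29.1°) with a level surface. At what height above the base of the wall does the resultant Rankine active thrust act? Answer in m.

3.40 m

K_a = 0.3456.
The pressure distribution is triangular, so the resultant acts at H/3 above the base = 10.2/3 = 3.400 m.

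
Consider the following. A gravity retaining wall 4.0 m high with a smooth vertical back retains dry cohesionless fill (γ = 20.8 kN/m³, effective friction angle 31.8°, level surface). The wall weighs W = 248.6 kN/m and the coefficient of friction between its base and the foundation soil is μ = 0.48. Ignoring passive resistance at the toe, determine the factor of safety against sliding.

2.31

K_a = tan²(45° − 31.8°/2) = 0.3098.
P_a = ½K_aγH² = 0.5×0.3098×20.8×4.0² = 51.55 kN/m, acting at H/3 = 1.333 m above the base.
FS_sliding = μW / P_a = 0.48×248.6 / 51.55 = 2.315.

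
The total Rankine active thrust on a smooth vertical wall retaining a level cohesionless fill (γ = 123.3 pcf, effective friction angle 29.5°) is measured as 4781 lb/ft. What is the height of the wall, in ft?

K_a = 0.3401. P_a = ½ K_a γ H² ⇒ H = √(2P_a/(K_a γ)).
H = √(2×4781/(0.3401×123.3)) = 15.10 ft.

15.1 ft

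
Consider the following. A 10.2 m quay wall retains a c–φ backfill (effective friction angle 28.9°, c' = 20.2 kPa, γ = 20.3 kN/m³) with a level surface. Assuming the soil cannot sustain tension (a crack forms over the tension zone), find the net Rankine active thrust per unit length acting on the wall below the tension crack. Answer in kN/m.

165 kN/m

K_a = 0.3484; √K_a = 0.5902.
Tension-crack depth z_c = 2c/(γ√K_a) = 2×20.2/(20.3×0.5902) = 3.372 m.
σ_a at base = K_a γ H − 2c√K_a = 0.3484×20.3×10.2 − 2×20.2×0.5902 = 48.29 kPa.
P_a = ½ × 48.29 × (H − z_c) = 0.5×48.29×6.828 = 164.9 kN/m.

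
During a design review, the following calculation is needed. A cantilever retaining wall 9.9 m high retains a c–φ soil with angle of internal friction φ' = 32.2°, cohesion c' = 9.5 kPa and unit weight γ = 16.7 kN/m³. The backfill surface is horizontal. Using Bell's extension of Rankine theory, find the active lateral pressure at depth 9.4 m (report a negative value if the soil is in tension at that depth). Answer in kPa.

K_a = (1 − sin φ)/(1 + sin φ) = 0.3047.
σ_a = K_a γ z − 2c√K_a = 0.3047×16.7×9.4 − 2×9.5×0.5520 = 37.35 kPa.

37.3 kPa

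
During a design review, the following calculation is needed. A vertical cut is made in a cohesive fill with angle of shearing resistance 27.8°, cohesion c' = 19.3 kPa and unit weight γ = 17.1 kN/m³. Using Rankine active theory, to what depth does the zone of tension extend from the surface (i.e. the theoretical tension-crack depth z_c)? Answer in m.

K_a = tan²(45° − 27.8°/2) = 0.3639; √K_a = 0.6032.
The active pressure is zero where K_a γ z = 2c√K_a, so z_c = 2c/(γ√K_a) = 2×19.3/(17.1×0.6032) = 3.742 m.

3.74 m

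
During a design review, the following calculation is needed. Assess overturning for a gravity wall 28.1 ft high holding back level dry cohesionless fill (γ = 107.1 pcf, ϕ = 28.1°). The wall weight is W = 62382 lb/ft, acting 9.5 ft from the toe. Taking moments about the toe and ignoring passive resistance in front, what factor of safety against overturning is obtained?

K_a = tan²(45° − 28.1°/2) = 0.3596.
P_a = ½K_aγH² = 0.5×0.3596×107.1×28.1² = 15210 lb/ft, acting at H/3 = 9.367 ft above the base.
Overturning moment M_o = P_a × H/3 = 15210 × 9.367 = 142400.
Resisting moment M_r = W × 9.5 = 62382 × 9.5 = 592600.
FS_overturning = M_r/M_o = 592600/142400 = 4.161.

4.16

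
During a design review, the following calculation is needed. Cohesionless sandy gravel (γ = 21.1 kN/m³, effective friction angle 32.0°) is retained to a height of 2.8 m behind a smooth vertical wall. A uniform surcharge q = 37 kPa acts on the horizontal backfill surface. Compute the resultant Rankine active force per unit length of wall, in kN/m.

57.2 kN/m

K_a = tan²(45° − φ/2) = 0.3073.
Soil triangle: ½ K_a γ H² = 0.5×0.3073×21.1×2.8² = 25.41 kN/m.
Surcharge rectangle: K_a q H = 0.3073×37×2.8 = 31.83 kN/m.
Total = 25.41 + 31.83 = 57.25 kN/m.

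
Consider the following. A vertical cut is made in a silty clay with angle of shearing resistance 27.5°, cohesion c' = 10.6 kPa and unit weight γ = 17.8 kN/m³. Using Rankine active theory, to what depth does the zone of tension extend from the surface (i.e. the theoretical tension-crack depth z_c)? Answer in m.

K_a = tan²(45° − 27.5°/2) = 0.3682; √K_a = 0.6068.
The active pressure is zero where K_a γ z = 2c√K_a, so z_c = 2c/(γ√K_a) = 2×10.6/(17.8×0.6068) = 1.963 m.

1.96 m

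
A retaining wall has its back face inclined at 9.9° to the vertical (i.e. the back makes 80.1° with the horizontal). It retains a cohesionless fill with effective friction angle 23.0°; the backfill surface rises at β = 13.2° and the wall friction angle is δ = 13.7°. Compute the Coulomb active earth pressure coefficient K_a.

0.600

K_a = sin²(α+φ) / [sin²α · sin(α−δ) · (1 + √{sin(φ+δ)sin(φ−β) / (sin(α−δ)sin(α+β))})²].
With α = 80.1°, φ = 23.0°, δ = 13.7°, β = 13.2°: K_a = 0.5999.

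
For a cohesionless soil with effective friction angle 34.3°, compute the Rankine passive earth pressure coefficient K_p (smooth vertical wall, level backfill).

3.58

K_p = (1 + sin φ)/(1 − sin φ) = tan²(45° + 34.3°/2) = 3.582.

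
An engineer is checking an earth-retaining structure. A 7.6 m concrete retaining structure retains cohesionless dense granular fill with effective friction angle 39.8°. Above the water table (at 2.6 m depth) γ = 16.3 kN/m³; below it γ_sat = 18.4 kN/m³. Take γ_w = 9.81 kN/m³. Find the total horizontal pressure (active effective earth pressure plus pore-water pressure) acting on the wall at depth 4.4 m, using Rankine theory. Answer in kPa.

K_a = (1 − sin φ)/(1 + sin φ) = 0.2194.
γ' = 18.4 − 9.81 = 8.590 kN/m³.
Effective vertical stress at 4.4 m: σ'_v = 16.3×2.6 + 8.590×1.80 = 57.84 kPa.
σ'_h = K_a σ'_v = 0.2194 × 57.84 = 12.69 kPa; u = γ_w × 1.80 = 17.66 kPa.
Total σ_h = 12.69 + 17.66 = 30.35 kPa.

30.4 kPa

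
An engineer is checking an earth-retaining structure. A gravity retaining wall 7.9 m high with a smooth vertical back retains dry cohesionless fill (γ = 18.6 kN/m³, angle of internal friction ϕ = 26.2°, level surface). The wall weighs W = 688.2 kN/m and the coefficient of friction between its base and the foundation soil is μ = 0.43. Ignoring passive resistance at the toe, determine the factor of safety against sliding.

1.32

K_a = tan²(45° − 26.2°/2) = 0.3874.
P_a = ½K_aγH² = 0.5×0.3874×18.6×7.9² = 224.9 kN/m, acting at H/3 = 2.633 m above the base.
FS_sliding = μW / P_a = 0.43×688.2 / 224.9 = 1.316.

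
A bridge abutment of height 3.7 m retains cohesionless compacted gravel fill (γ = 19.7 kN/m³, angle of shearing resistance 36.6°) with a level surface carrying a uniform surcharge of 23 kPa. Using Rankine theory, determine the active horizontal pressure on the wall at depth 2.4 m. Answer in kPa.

K_a = (1 − sin φ)/(1 + sin φ) = 0.2530.
σ_v = γz + q = 19.7 × 2.4 + 23 = 70.28 kPa.
σ_h = K_a σ_v = 0.2530 × 70.28 = 17.78 kPa.

17.8 kPa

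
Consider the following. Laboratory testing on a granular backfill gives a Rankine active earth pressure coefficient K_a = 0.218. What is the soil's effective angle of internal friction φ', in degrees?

K_a = tan²(45° − φ/2) ⇒ 45° − φ/2 = arctan(√0.218) = 25.03°.
φ = 2(45° − 25.03°) = 39.94°.

39.9°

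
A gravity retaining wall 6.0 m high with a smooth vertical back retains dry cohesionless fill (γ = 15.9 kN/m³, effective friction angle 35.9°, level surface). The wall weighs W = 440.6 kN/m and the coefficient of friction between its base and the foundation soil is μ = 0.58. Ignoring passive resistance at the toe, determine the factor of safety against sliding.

K_a = tan²(45° − 35.9°/2) = 0.2607.
P_a = ½K_aγH² = 0.5×0.2607×15.9×6.0² = 74.62 kN/m, acting at H/3 = 2.000 m above the base.
FS_sliding = μW / P_a = 0.58×440.6 / 74.62 = 3.425.

3.42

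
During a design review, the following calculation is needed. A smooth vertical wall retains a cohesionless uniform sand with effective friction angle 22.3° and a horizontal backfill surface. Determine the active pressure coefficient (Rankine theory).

0.450

K_a = (1 − sin φ)/(1 + sin φ) = (1 − sin 22.3°)/(1 + sin 22.3°) = 0.4498.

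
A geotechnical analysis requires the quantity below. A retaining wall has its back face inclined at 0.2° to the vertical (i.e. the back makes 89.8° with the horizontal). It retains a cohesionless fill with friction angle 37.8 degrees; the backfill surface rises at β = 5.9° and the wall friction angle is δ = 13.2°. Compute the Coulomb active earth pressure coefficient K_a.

0.237

K_a = sin²(α+φ) / [sin²α · sin(α−δ) · (1 + √{sin(φ+δ)sin(φ−β) / (sin(α−δ)sin(α+β))})²].
With α = 89.8°, φ = 37.8°, δ = 13.2°, β = 5.9°: K_a = 0.2366.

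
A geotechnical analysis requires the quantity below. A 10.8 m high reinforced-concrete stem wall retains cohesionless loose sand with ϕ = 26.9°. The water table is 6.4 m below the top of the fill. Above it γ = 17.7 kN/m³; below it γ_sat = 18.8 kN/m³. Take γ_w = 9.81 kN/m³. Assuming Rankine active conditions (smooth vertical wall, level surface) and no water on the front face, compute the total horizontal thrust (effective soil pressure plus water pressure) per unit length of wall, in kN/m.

452 kN/m

K_a = tan²(45° − φ/2) = 0.3770.
γ' = 18.8 − 9.81 = 8.990 kN/m³. Depth below WT = 4.4 m.
σ'_h at WT = K_a γ d_w = 42.71 kPa; at base = 42.71 + K_a γ' × 4.4 = 57.62 kPa.
P₁ (0–6.4 m) = ½×42.71×6.4 = 136.7. P₂ (6.4–10.8 m) = ½(42.71+57.62)×4.4 = 220.7.
P_w = ½ γ_w h₂² = 0.5×9.81×4.4² = 94.96. Total = 136.7+220.7+94.96 = 452.3 kN/m.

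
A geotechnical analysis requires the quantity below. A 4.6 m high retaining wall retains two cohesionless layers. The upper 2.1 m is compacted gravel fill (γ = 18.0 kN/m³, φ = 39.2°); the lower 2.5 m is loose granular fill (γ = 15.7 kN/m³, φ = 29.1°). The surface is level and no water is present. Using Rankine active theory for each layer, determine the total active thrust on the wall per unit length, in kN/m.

58.6 kN/m

K_a1 = tan²(45°−39.2°/2) = 0.2255; K_a2 = tan²(45°−29.1°/2) = 0.3456.
Layer 1: σ at base = K_a1 γ₁ h₁ = 8.523 kPa; P₁ = ½×8.523×2.1 = 8.949.
Layer 2: σ_v at top = γ₁h₁ = 37.80; σ_h top = K_a2×37.80 = 13.06; σ_h base = K_a2×(37.80+15.7×2.5) = 26.63.
P₂ = ½(13.06+26.63)×2.5 = 49.61. Total P_a = 8.949+49.61 = 58.56 kN/m.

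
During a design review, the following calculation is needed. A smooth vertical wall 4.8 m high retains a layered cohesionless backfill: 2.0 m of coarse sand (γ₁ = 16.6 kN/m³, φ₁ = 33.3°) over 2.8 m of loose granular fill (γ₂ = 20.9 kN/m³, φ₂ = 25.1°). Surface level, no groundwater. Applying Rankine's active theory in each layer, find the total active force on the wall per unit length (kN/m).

80.4 kN/m

K_a1 = tan²(45°−33.3°/2) = 0.2911; K_a2 = tan²(45°−25.1°/2) = 0.4043.
Layer 1: σ at base = K_a1 γ₁ h₁ = 9.666 kPa; P₁ = ½×9.666×2.0 = 9.666.
Layer 2: σ_v at top = γ₁h₁ = 33.20; σ_h top = K_a2×33.20 = 13.42; σ_h base = K_a2×(33.20+20.9×2.8) = 37.08.
P₂ = ½(13.42+37.08)×2.8 = 70.71. Total P_a = 9.666+70.71 = 80.37 kN/m.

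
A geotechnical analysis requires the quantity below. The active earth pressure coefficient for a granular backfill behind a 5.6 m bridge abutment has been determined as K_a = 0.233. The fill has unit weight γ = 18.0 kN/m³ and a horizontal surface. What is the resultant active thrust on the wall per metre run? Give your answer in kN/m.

65.8 kN/m

P = ½ K_a γ H² = 0.5 × 0.233 × 18.0 × 5.6² = 65.76 kN/m.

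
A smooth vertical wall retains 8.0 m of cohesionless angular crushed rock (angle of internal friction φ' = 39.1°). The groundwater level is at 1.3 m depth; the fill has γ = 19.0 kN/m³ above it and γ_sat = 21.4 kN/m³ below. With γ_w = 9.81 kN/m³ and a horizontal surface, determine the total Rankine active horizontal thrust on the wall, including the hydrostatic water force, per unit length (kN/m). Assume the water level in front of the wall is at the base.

K_a = tan²(45° − φ/2) = 0.2265.
γ' = 21.4 − 9.81 = 11.59 kN/m³. Depth below WT = 6.7 m.
σ'_h at WT = K_a γ d_w = 5.594 kPa; at base = 5.594 + K_a γ' × 6.7 = 23.18 kPa.
P₁ (0–1.3 m) = ½×5.594×1.3 = 3.636. P₂ (1.3–8.0 m) = ½(5.594+23.18)×6.7 = 96.40.
P_w = ½ γ_w h₂² = 0.5×9.81×6.7² = 220.2. Total = 3.636+96.40+220.2 = 320.2 kN/m.

320 kN/m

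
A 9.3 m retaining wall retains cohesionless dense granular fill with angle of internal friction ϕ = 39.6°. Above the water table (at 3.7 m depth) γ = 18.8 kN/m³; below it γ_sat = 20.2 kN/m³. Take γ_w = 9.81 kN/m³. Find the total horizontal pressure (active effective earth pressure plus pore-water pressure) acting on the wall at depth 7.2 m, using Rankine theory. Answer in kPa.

K_a = (1 − sin φ)/(1 + sin φ) = 0.2214.
γ' = 20.2 − 9.81 = 10.39 kN/m³.
Effective vertical stress at 7.2 m: σ'_v = 18.8×3.7 + 10.39×3.50 = 105.9 kPa.
σ'_h = K_a σ'_v = 0.2214 × 105.9 = 23.46 kPa; u = γ_w × 3.50 = 34.34 kPa.
Total σ_h = 23.46 + 34.34 = 57.79 kPa.

57.8 kPa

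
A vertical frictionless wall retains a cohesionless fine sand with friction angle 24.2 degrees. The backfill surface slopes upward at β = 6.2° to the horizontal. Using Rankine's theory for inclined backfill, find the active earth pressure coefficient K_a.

0.428

K_a = cos β · (cos β − √(cos²β − cos²φ)) / (cos β + √(cos²β − cos²φ)).
cos β = 0.9942, cos φ = 0.9121, √(cos²β − cos²φ) = 0.3954.
K_a = 0.9942 × (0.9942 − 0.3954)/(0.9942 + 0.3954) = 0.4283.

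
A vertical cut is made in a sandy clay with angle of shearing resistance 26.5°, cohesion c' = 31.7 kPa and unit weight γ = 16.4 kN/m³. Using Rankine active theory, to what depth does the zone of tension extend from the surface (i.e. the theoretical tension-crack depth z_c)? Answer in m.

6.25 m

K_a = tan²(45° − 26.5°/2) = 0.3829; √K_a = 0.6188.
The active pressure is zero where K_a γ z = 2c√K_a, so z_c = 2c/(γ√K_a) = 2×31.7/(16.4×0.6188) = 6.247 m.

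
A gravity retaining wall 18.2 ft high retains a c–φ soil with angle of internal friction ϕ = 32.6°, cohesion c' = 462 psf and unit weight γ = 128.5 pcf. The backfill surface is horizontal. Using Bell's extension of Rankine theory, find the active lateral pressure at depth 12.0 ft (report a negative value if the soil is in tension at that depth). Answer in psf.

K_a = (1 − sin φ)/(1 + sin φ) = 0.2997.
σ_a = K_a γ z − 2c√K_a = 0.2997×128.5×12.0 − 2×462×0.5475 = -43.68 psf.

-43.7 psf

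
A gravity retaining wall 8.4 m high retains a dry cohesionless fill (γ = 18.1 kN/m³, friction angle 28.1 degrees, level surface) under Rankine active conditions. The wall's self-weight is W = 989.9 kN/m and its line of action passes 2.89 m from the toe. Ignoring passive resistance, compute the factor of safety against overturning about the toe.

4.45

K_a = tan²(45° − 28.1°/2) = 0.3596.
P_a = ½K_aγH² = 0.5×0.3596×18.1×8.4² = 229.6 kN/m, acting at H/3 = 2.800 m above the base.
Overturning moment M_o = P_a × H/3 = 229.6 × 2.800 = 643.0.
Resisting moment M_r = W × 2.89 = 989.9 × 2.89 = 2861.
FS_overturning = M_r/M_o = 2861/643.0 = 4.449.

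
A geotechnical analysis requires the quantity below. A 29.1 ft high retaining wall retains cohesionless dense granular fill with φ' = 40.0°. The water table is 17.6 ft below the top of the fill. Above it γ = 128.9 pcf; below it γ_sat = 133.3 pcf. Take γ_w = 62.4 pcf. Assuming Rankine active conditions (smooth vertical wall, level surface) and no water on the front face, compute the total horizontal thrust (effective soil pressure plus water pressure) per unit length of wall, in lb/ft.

15200 lb/ft

K_a = tan²(45° − φ/2) = 0.2174.
γ' = 133.3 − 62.4 = 70.90 pcf. Depth below WT = 11.5 ft.
σ'_h at WT = K_a γ d_w = 493.3 psf; at base = 493.3 + K_a γ' × 11.5 = 670.6 psf.
P₁ (0–17.6 ft) = ½×493.3×17.6 = 4341. P₂ (17.6–29.1 ft) = ½(493.3+670.6)×11.5 = 6692.
P_w = ½ γ_w h₂² = 0.5×62.4×11.5² = 4126. Total = 4341+6692+4126 = 15160 lb/ft.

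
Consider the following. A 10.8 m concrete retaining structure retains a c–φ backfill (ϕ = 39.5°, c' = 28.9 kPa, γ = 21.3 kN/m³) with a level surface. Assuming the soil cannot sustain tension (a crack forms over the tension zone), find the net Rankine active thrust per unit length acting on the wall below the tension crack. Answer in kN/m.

60.3 kN/m

K_a = 0.2224; √K_a = 0.4716.
Tension-crack depth z_c = 2c/(γ√K_a) = 2×28.9/(21.3×0.4716) = 5.754 m.
σ_a at base = K_a γ H − 2c√K_a = 0.2224×21.3×10.8 − 2×28.9×0.4716 = 23.91 kPa.
P_a = ½ × 23.91 × (H − z_c) = 0.5×23.91×5.046 = 60.33 kN/m.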